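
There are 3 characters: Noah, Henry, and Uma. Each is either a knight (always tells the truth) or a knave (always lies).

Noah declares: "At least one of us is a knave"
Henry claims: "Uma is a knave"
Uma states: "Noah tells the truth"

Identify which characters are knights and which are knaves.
Noah is a knight.
Henry is a knave.
Uma is a knight.

Verification:
- Noah (knight) says "At least one of us is a knave" - this is TRUE because Henry is a knave.
- Henry (knave) says "Uma is a knave" - this is FALSE (a lie) because Uma is a knight.
- Uma (knight) says "Noah tells the truth" - this is TRUE because Noah is a knight.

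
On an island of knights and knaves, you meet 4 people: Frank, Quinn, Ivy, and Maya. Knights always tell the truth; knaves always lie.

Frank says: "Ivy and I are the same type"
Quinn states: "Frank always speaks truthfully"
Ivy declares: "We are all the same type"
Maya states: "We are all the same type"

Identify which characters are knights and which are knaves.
Frank is a knight.
Quinn is a knight.
Ivy is a knight.
Maya is a knight.

Verification:
- Frank (knight) says "Ivy and I are the same type" - this is TRUE because Frank is a knight and Ivy is a knight.
- Quinn (knight) says "Frank always speaks truthfully" - this is TRUE because Frank is a knight.
- Ivy (knight) says "We are all the same type" - this is TRUE because Frank, Quinn, Ivy, and Maya are knights.
- Maya (knight) says "We are all the same type" - this is TRUE because Frank, Quinn, Ivy, and Maya are knights.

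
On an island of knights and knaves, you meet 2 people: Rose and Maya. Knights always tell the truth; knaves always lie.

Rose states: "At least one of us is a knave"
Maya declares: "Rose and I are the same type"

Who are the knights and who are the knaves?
Rose is a knight.
Maya is a knave.

Verification:
- Rose (knight) says "At least one of us is a knave" - this is TRUE because Maya is a knave.
- Maya (knave) says "Rose and I are the same type" - this is FALSE (a lie) because Maya is a knave and Rose is a knight.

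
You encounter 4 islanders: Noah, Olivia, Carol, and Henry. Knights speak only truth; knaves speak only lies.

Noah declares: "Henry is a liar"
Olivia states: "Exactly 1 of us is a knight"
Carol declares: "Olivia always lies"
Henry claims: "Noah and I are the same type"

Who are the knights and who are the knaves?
Noah is a knight.
Olivia is a knave.
Carol is a knight.
Henry is a knave.

Verification:
- Noah (knight) says "Henry is a liar" - this is TRUE because Henry is a knave.
- Olivia (knave) says "Exactly 1 of us is a knight" - this is FALSE (a lie) because there are 2 knights.
- Carol (knight) says "Olivia always lies" - this is TRUE because Olivia is a knave.
- Henry (knave) says "Noah and I are the same type" - this is FALSE (a lie) because Henry is a knave and Noah is a knight.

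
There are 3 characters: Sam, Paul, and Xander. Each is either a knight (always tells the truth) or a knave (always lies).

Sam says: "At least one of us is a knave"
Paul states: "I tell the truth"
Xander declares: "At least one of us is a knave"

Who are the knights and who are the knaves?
Sam is a knight.
Paul is a knave.
Xander is a knight.

Verification:
- Sam (knight) says "At least one of us is a knave" - this is TRUE because Paul is a knave.
- Paul (knave) says "I tell the truth" - this is FALSE (a lie) because Paul is a knave.
- Xander (knight) says "At least one of us is a knave" - this is TRUE because Paul is a knave.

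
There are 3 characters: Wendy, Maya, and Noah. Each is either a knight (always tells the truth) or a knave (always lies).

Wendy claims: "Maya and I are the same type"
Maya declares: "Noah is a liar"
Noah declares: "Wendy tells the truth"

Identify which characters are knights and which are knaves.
Wendy is a knave.
Maya is a knight.
Noah is a knave.

Verification:
- Wendy (knave) says "Maya and I are the same type" - this is FALSE (a lie) because Wendy is a knave and Maya is a knight.
- Maya (knight) says "Noah is a liar" - this is TRUE because Noah is a knave.
- Noah (knave) says "Wendy tells the truth" - this is FALSE (a lie) because Wendy is a knave.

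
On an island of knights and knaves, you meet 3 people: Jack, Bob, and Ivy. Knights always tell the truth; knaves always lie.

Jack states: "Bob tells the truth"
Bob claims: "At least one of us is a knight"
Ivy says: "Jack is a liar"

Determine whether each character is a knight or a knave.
Jack is a knight.
Bob is a knight.
Ivy is a knave.

Verification:
- Jack (knight) says "Bob tells the truth" - this is TRUE because Bob is a knight.
- Bob (knight) says "At least one of us is a knight" - this is TRUE because Jack and Bob are knights.
- Ivy (knave) says "Jack is a liar" - this is FALSE (a lie) because Jack is a knight.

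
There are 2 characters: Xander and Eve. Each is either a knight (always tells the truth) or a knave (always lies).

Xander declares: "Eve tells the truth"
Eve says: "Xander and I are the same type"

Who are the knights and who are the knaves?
Xander is a knight.
Eve is a knight.

Verification:
- Xander (knight) says "Eve tells the truth" - this is TRUE because Eve is a knight.
- Eve (knight) says "Xander and I are the same type" - this is TRUE because Eve is a knight and Xander is a knight.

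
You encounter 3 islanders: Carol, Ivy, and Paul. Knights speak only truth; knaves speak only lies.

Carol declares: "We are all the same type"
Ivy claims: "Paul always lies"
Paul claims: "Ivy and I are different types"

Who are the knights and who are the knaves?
Carol is a knave.
Ivy is a knave.
Paul is a knight.

Verification:
- Carol (knave) says "We are all the same type" - this is FALSE (a lie) because Paul is a knight and Carol and Ivy are knaves.
- Ivy (knave) says "Paul always lies" - this is FALSE (a lie) because Paul is a knight.
- Paul (knight) says "Ivy and I are different types" - this is TRUE because Paul is a knight and Ivy is a knave.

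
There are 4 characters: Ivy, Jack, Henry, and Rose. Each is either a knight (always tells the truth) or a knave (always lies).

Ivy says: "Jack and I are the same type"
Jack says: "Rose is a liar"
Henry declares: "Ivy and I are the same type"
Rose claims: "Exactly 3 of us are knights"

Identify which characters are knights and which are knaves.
Ivy is a knight.
Jack is a knight.
Henry is a knave.
Rose is a knave.

Verification:
- Ivy (knight) says "Jack and I are the same type" - this is TRUE because Ivy is a knight and Jack is a knight.
- Jack (knight) says "Rose is a liar" - this is TRUE because Rose is a knave.
- Henry (knave) says "Ivy and I are the same type" - this is FALSE (a lie) because Henry is a knave and Ivy is a knight.
- Rose (knave) says "Exactly 3 of us are knights" - this is FALSE (a lie) because there are 2 knights.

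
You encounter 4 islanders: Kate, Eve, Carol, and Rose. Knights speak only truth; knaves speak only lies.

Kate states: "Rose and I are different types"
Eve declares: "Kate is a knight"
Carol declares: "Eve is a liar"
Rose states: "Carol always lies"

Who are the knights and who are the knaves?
Kate is a knave.
Eve is a knave.
Carol is a knight.
Rose is a knave.

Verification:
- Kate (knave) says "Rose and I are different types" - this is FALSE (a lie) because Kate is a knave and Rose is a knave.
- Eve (knave) says "Kate is a knight" - this is FALSE (a lie) because Kate is a knave.
- Carol (knight) says "Eve is a liar" - this is TRUE because Eve is a knave.
- Rose (knave) says "Carol always lies" - this is FALSE (a lie) because Carol is a knight.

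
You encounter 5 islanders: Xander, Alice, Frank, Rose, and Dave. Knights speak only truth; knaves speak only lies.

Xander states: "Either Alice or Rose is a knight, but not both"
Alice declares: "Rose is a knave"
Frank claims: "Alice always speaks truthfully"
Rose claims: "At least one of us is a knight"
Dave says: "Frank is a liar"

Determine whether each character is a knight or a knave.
Xander is a knight.
Alice is a knave.
Frank is a knave.
Rose is a knight.
Dave is a knight.

Verification:
- Xander (knight) says "Either Alice or Rose is a knight, but not both" - this is TRUE because Alice is a knave and Rose is a knight.
- Alice (knave) says "Rose is a knave" - this is FALSE (a lie) because Rose is a knight.
- Frank (knave) says "Alice always speaks truthfully" - this is FALSE (a lie) because Alice is a knave.
- Rose (knight) says "At least one of us is a knight" - this is TRUE because Xander, Rose, and Dave are knights.
- Dave (knight) says "Frank is a liar" - this is TRUE because Frank is a knave.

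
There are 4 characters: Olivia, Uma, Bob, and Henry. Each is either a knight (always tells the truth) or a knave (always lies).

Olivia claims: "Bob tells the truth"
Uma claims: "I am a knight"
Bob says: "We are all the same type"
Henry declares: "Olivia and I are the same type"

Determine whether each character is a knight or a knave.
Olivia is a knight.
Uma is a knight.
Bob is a knight.
Henry is a knight.

Verification:
- Olivia (knight) says "Bob tells the truth" - this is TRUE because Bob is a knight.
- Uma (knight) says "I am a knight" - this is TRUE because Uma is a knight.
- Bob (knight) says "We are all the same type" - this is TRUE because Olivia, Uma, Bob, and Henry are knights.
- Henry (knight) says "Olivia and I are the same type" - this is TRUE because Henry is a knight and Olivia is a knight.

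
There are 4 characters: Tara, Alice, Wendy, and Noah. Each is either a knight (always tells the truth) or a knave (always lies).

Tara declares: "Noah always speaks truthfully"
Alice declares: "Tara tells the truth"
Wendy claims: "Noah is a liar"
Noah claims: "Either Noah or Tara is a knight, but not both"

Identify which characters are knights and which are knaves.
Tara is a knave.
Alice is a knave.
Wendy is a knight.
Noah is a knave.

Verification:
- Tara (knave) says "Noah always speaks truthfully" - this is FALSE (a lie) because Noah is a knave.
- Alice (knave) says "Tara tells the truth" - this is FALSE (a lie) because Tara is a knave.
- Wendy (knight) says "Noah is a liar" - this is TRUE because Noah is a knave.
- Noah (knave) says "Either Noah or Tara is a knight, but not both" - this is FALSE (a lie) because Noah is a knave and Tara is a knave.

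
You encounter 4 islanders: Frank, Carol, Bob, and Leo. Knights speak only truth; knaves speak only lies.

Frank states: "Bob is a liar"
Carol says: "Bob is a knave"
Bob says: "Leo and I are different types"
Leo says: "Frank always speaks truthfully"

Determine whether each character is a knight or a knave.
Frank is a knave.
Carol is a knave.
Bob is a knight.
Leo is a knave.

Verification:
- Frank (knave) says "Bob is a liar" - this is FALSE (a lie) because Bob is a knight.
- Carol (knave) says "Bob is a knave" - this is FALSE (a lie) because Bob is a knight.
- Bob (knight) says "Leo and I are different types" - this is TRUE because Bob is a knight and Leo is a knave.
- Leo (knave) says "Frank always speaks truthfully" - this is FALSE (a lie) because Frank is a knave.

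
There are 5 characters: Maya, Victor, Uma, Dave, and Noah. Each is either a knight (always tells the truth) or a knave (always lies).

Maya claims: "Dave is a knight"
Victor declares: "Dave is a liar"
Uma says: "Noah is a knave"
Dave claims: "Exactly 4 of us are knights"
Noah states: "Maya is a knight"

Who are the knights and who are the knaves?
Maya is a knave.
Victor is a knight.
Uma is a knight.
Dave is a knave.
Noah is a knave.

Verification:
- Maya (knave) says "Dave is a knight" - this is FALSE (a lie) because Dave is a knave.
- Victor (knight) says "Dave is a liar" - this is TRUE because Dave is a knave.
- Uma (knight) says "Noah is a knave" - this is TRUE because Noah is a knave.
- Dave (knave) says "Exactly 4 of us are knights" - this is FALSE (a lie) because there are 2 knights.
- Noah (knave) says "Maya is a knight" - this is FALSE (a lie) because Maya is a knave.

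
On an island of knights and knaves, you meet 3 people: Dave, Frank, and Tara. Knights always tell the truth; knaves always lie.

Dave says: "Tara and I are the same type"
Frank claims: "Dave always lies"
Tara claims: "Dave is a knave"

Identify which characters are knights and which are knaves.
Dave is a knave.
Frank is a knight.
Tara is a knight.

Verification:
- Dave (knave) says "Tara and I are the same type" - this is FALSE (a lie) because Dave is a knave and Tara is a knight.
- Frank (knight) says "Dave always lies" - this is TRUE because Dave is a knave.
- Tara (knight) says "Dave is a knave" - this is TRUE because Dave is a knave.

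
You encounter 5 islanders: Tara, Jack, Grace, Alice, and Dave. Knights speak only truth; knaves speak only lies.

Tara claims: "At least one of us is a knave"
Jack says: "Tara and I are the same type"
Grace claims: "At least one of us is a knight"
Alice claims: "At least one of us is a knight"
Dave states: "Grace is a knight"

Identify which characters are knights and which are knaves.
Tara is a knight.
Jack is a knave.
Grace is a knight.
Alice is a knight.
Dave is a knight.

Verification:
- Tara (knight) says "At least one of us is a knave" - this is TRUE because Jack is a knave.
- Jack (knave) says "Tara and I are the same type" - this is FALSE (a lie) because Jack is a knave and Tara is a knight.
- Grace (knight) says "At least one of us is a knight" - this is TRUE because Tara, Grace, Alice, and Dave are knights.
- Alice (knight) says "At least one of us is a knight" - this is TRUE because Tara, Grace, Alice, and Dave are knights.
- Dave (knight) says "Grace is a knight" - this is TRUE because Grace is a knight.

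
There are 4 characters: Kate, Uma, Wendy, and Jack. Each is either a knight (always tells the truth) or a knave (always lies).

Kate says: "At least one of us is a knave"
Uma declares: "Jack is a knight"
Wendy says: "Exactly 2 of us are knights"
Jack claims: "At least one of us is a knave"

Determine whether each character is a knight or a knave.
Kate is a knight.
Uma is a knight.
Wendy is a knave.
Jack is a knight.

Verification:
- Kate (knight) says "At least one of us is a knave" - this is TRUE because Wendy is a knave.
- Uma (knight) says "Jack is a knight" - this is TRUE because Jack is a knight.
- Wendy (knave) says "Exactly 2 of us are knights" - this is FALSE (a lie) because there are 3 knights.
- Jack (knight) says "At least one of us is a knave" - this is TRUE because Wendy is a knave.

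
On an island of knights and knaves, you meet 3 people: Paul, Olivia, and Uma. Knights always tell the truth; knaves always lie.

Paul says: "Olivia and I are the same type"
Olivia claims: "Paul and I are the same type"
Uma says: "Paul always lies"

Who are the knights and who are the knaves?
Paul is a knight.
Olivia is a knight.
Uma is a knave.

Verification:
- Paul (knight) says "Olivia and I are the same type" - this is TRUE because Paul is a knight and Olivia is a knight.
- Olivia (knight) says "Paul and I are the same type" - this is TRUE because Olivia is a knight and Paul is a knight.
- Uma (knave) says "Paul always lies" - this is FALSE (a lie) because Paul is a knight.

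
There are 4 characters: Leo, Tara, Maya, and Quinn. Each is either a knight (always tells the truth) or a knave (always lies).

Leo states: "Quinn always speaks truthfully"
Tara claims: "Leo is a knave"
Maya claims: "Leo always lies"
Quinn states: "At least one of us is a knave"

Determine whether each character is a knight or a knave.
Leo is a knight.
Tara is a knave.
Maya is a knave.
Quinn is a knight.

Verification:
- Leo (knight) says "Quinn always speaks truthfully" - this is TRUE because Quinn is a knight.
- Tara (knave) says "Leo is a knave" - this is FALSE (a lie) because Leo is a knight.
- Maya (knave) says "Leo always lies" - this is FALSE (a lie) because Leo is a knight.
- Quinn (knight) says "At least one of us is a knave" - this is TRUE because Tara and Maya are knaves.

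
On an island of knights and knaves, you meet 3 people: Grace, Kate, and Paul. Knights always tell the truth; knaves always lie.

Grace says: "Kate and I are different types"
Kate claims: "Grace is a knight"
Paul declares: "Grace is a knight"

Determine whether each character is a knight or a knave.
Grace is a knave.
Kate is a knave.
Paul is a knave.

Verification:
- Grace (knave) says "Kate and I are different types" - this is FALSE (a lie) because Grace is a knave and Kate is a knave.
- Kate (knave) says "Grace is a knight" - this is FALSE (a lie) because Grace is a knave.
- Paul (knave) says "Grace is a knight" - this is FALSE (a lie) because Grace is a knave.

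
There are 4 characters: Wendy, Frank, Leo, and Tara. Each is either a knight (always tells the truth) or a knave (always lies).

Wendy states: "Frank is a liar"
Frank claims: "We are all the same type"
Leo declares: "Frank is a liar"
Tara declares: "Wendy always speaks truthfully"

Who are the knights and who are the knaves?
Wendy is a knight.
Frank is a knave.
Leo is a knight.
Tara is a knight.

Verification:
- Wendy (knight) says "Frank is a liar" - this is TRUE because Frank is a knave.
- Frank (knave) says "We are all the same type" - this is FALSE (a lie) because Wendy, Leo, and Tara are knights and Frank is a knave.
- Leo (knight) says "Frank is a liar" - this is TRUE because Frank is a knave.
- Tara (knight) says "Wendy always speaks truthfully" - this is TRUE because Wendy is a knight.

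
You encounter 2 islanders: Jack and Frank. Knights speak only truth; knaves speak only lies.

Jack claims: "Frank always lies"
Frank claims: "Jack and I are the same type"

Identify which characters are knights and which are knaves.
Jack is a knight.
Frank is a knave.

Verification:
- Jack (knight) says "Frank always lies" - this is TRUE because Frank is a knave.
- Frank (knave) says "Jack and I are the same type" - this is FALSE (a lie) because Frank is a knave and Jack is a knight.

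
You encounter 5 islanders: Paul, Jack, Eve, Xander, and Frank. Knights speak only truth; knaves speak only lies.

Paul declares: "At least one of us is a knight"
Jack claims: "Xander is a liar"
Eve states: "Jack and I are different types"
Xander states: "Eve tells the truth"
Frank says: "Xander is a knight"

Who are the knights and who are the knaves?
Paul is a knight.
Jack is a knave.
Eve is a knight.
Xander is a knight.
Frank is a knight.

Verification:
- Paul (knight) says "At least one of us is a knight" - this is TRUE because Paul, Eve, Xander, and Frank are knights.
- Jack (knave) says "Xander is a liar" - this is FALSE (a lie) because Xander is a knight.
- Eve (knight) says "Jack and I are different types" - this is TRUE because Eve is a knight and Jack is a knave.
- Xander (knight) says "Eve tells the truth" - this is TRUE because Eve is a knight.
- Frank (knight) says "Xander is a knight" - this is TRUE because Xander is a knight.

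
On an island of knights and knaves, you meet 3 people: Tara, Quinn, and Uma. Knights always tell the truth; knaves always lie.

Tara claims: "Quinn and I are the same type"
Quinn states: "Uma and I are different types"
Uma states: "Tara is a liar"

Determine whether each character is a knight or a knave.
Tara is a knight.
Quinn is a knight.
Uma is a knave.

Verification:
- Tara (knight) says "Quinn and I are the same type" - this is TRUE because Tara is a knight and Quinn is a knight.
- Quinn (knight) says "Uma and I are different types" - this is TRUE because Quinn is a knight and Uma is a knave.
- Uma (knave) says "Tara is a liar" - this is FALSE (a lie) because Tara is a knight.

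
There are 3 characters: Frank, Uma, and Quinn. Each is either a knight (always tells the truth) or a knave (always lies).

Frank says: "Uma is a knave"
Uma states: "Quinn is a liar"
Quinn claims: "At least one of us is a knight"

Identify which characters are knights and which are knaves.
Frank is a knight.
Uma is a knave.
Quinn is a knight.

Verification:
- Frank (knight) says "Uma is a knave" - this is TRUE because Uma is a knave.
- Uma (knave) says "Quinn is a liar" - this is FALSE (a lie) because Quinn is a knight.
- Quinn (knight) says "At least one of us is a knight" - this is TRUE because Frank and Quinn are knights.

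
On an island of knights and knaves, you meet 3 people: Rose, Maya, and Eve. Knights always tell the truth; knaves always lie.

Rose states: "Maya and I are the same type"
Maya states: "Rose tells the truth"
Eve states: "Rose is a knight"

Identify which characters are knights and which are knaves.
Rose is a knight.
Maya is a knight.
Eve is a knight.

Verification:
- Rose (knight) says "Maya and I are the same type" - this is TRUE because Rose is a knight and Maya is a knight.
- Maya (knight) says "Rose tells the truth" - this is TRUE because Rose is a knight.
- Eve (knight) says "Rose is a knight" - this is TRUE because Rose is a knight.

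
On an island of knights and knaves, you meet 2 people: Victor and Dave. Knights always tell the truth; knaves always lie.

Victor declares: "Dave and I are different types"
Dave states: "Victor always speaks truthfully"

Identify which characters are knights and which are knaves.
Victor is a knave.
Dave is a knave.

Verification:
- Victor (knave) says "Dave and I are different types" - this is FALSE (a lie) because Victor is a knave and Dave is a knave.
- Dave (knave) says "Victor always speaks truthfully" - this is FALSE (a lie) because Victor is a knave.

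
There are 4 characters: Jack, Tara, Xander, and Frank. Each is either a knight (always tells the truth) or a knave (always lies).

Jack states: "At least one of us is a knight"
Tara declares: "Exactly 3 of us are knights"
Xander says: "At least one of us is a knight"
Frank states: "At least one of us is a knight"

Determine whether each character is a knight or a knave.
Jack is a knave.
Tara is a knave.
Xander is a knave.
Frank is a knave.

Verification:
- Jack (knave) says "At least one of us is a knight" - this is FALSE (a lie) because no one is a knight.
- Tara (knave) says "Exactly 3 of us are knights" - this is FALSE (a lie) because there are 0 knights.
- Xander (knave) says "At least one of us is a knight" - this is FALSE (a lie) because no one is a knight.
- Frank (knave) says "At least one of us is a knight" - this is FALSE (a lie) because no one is a knight.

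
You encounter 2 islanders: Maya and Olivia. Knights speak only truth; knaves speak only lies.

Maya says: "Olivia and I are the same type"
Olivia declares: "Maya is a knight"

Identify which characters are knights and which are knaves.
Maya is a knight.
Olivia is a knight.

Verification:
- Maya (knight) says "Olivia and I are the same type" - this is TRUE because Maya is a knight and Olivia is a knight.
- Olivia (knight) says "Maya is a knight" - this is TRUE because Maya is a knight.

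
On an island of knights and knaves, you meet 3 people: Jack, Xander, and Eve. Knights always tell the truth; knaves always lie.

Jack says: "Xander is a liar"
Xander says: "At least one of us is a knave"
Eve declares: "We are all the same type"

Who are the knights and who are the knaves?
Jack is a knave.
Xander is a knight.
Eve is a knave.

Verification:
- Jack (knave) says "Xander is a liar" - this is FALSE (a lie) because Xander is a knight.
- Xander (knight) says "At least one of us is a knave" - this is TRUE because Jack and Eve are knaves.
- Eve (knave) says "We are all the same type" - this is FALSE (a lie) because Xander is a knight and Jack and Eve are knaves.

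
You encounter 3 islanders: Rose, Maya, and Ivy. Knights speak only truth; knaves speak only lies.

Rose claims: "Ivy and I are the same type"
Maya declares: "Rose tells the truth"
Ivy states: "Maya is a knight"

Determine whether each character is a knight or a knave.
Rose is a knight.
Maya is a knight.
Ivy is a knight.

Verification:
- Rose (knight) says "Ivy and I are the same type" - this is TRUE because Rose is a knight and Ivy is a knight.
- Maya (knight) says "Rose tells the truth" - this is TRUE because Rose is a knight.
- Ivy (knight) says "Maya is a knight" - this is TRUE because Maya is a knight.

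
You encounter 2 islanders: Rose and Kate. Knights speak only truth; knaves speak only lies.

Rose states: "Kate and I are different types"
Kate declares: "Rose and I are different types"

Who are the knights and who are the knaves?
Rose is a knave.
Kate is a knave.

Verification:
- Rose (knave) says "Kate and I are different types" - this is FALSE (a lie) because Rose is a knave and Kate is a knave.
- Kate (knave) says "Rose and I are different types" - this is FALSE (a lie) because Kate is a knave and Rose is a knave.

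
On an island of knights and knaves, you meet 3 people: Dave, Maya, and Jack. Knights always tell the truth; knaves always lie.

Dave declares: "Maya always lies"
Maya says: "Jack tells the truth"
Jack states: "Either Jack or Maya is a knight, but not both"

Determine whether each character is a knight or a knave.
Dave is a knight.
Maya is a knave.
Jack is a knave.

Verification:
- Dave (knight) says "Maya always lies" - this is TRUE because Maya is a knave.
- Maya (knave) says "Jack tells the truth" - this is FALSE (a lie) because Jack is a knave.
- Jack (knave) says "Either Jack or Maya is a knight, but not both" - this is FALSE (a lie) because Jack is a knave and Maya is a knave.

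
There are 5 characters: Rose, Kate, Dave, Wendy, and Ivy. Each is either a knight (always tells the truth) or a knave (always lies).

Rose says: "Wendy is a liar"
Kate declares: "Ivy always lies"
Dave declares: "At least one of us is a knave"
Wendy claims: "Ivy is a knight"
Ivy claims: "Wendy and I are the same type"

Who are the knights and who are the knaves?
Rose is a knave.
Kate is a knave.
Dave is a knight.
Wendy is a knight.
Ivy is a knight.

Verification:
- Rose (knave) says "Wendy is a liar" - this is FALSE (a lie) because Wendy is a knight.
- Kate (knave) says "Ivy always lies" - this is FALSE (a lie) because Ivy is a knight.
- Dave (knight) says "At least one of us is a knave" - this is TRUE because Rose and Kate are knaves.
- Wendy (knight) says "Ivy is a knight" - this is TRUE because Ivy is a knight.
- Ivy (knight) says "Wendy and I are the same type" - this is TRUE because Ivy is a knight and Wendy is a knight.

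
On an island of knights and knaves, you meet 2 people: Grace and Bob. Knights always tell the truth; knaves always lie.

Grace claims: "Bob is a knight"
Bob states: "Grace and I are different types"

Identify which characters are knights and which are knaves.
Grace is a knave.
Bob is a knave.

Verification:
- Grace (knave) says "Bob is a knight" - this is FALSE (a lie) because Bob is a knave.
- Bob (knave) says "Grace and I are different types" - this is FALSE (a lie) because Bob is a knave and Grace is a knave.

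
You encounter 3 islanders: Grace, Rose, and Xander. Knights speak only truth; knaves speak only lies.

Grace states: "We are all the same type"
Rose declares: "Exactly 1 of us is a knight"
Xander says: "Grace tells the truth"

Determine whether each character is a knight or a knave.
Grace is a knave.
Rose is a knight.
Xander is a knave.

Verification:
- Grace (knave) says "We are all the same type" - this is FALSE (a lie) because Rose is a knight and Grace and Xander are knaves.
- Rose (knight) says "Exactly 1 of us is a knight" - this is TRUE because there are 1 knights.
- Xander (knave) says "Grace tells the truth" - this is FALSE (a lie) because Grace is a knave.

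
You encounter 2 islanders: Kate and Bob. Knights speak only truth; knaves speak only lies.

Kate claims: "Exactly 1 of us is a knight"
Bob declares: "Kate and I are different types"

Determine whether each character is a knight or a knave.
Kate is a knave.
Bob is a knave.

Verification:
- Kate (knave) says "Exactly 1 of us is a knight" - this is FALSE (a lie) because there are 0 knights.
- Bob (knave) says "Kate and I are different types" - this is FALSE (a lie) because Bob is a knave and Kate is a knave.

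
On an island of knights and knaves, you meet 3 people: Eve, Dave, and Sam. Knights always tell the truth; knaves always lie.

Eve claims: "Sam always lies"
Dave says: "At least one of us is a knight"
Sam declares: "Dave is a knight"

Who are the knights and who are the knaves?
Eve is a knave.
Dave is a knight.
Sam is a knight.

Verification:
- Eve (knave) says "Sam always lies" - this is FALSE (a lie) because Sam is a knight.
- Dave (knight) says "At least one of us is a knight" - this is TRUE because Dave and Sam are knights.
- Sam (knight) says "Dave is a knight" - this is TRUE because Dave is a knight.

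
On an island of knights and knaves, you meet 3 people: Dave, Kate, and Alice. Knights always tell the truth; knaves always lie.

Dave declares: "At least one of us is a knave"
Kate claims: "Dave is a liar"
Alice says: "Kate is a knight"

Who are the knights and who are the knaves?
Dave is a knight.
Kate is a knave.
Alice is a knave.

Verification:
- Dave (knight) says "At least one of us is a knave" - this is TRUE because Kate and Alice are knaves.
- Kate (knave) says "Dave is a liar" - this is FALSE (a lie) because Dave is a knight.
- Alice (knave) says "Kate is a knight" - this is FALSE (a lie) because Kate is a knave.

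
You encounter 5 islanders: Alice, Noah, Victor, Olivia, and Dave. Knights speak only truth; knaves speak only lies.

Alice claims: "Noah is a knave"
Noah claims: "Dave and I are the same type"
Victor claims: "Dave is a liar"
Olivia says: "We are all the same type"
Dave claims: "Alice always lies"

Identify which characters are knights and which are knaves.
Alice is a knave.
Noah is a knight.
Victor is a knave.
Olivia is a knave.
Dave is a knight.

Verification:
- Alice (knave) says "Noah is a knave" - this is FALSE (a lie) because Noah is a knight.
- Noah (knight) says "Dave and I are the same type" - this is TRUE because Noah is a knight and Dave is a knight.
- Victor (knave) says "Dave is a liar" - this is FALSE (a lie) because Dave is a knight.
- Olivia (knave) says "We are all the same type" - this is FALSE (a lie) because Noah and Dave are knights and Alice, Victor, and Olivia are knaves.
- Dave (knight) says "Alice always lies" - this is TRUE because Alice is a knave.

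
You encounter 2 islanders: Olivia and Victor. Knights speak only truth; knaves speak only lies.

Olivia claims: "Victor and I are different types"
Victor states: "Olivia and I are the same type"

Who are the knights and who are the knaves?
Olivia is a knight.
Victor is a knave.

Verification:
- Olivia (knight) says "Victor and I are different types" - this is TRUE because Olivia is a knight and Victor is a knave.
- Victor (knave) says "Olivia and I are the same type" - this is FALSE (a lie) because Victor is a knave and Olivia is a knight.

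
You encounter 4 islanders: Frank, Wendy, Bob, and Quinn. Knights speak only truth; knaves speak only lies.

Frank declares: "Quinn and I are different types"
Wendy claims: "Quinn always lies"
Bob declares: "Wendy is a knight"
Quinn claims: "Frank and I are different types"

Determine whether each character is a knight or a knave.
Frank is a knave.
Wendy is a knight.
Bob is a knight.
Quinn is a knave.

Verification:
- Frank (knave) says "Quinn and I are different types" - this is FALSE (a lie) because Frank is a knave and Quinn is a knave.
- Wendy (knight) says "Quinn always lies" - this is TRUE because Quinn is a knave.
- Bob (knight) says "Wendy is a knight" - this is TRUE because Wendy is a knight.
- Quinn (knave) says "Frank and I are different types" - this is FALSE (a lie) because Quinn is a knave and Frank is a knave.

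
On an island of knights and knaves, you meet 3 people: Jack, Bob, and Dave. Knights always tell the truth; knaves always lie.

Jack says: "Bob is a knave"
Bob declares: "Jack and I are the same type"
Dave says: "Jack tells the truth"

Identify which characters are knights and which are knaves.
Jack is a knight.
Bob is a knave.
Dave is a knight.

Verification:
- Jack (knight) says "Bob is a knave" - this is TRUE because Bob is a knave.
- Bob (knave) says "Jack and I are the same type" - this is FALSE (a lie) because Bob is a knave and Jack is a knight.
- Dave (knight) says "Jack tells the truth" - this is TRUE because Jack is a knight.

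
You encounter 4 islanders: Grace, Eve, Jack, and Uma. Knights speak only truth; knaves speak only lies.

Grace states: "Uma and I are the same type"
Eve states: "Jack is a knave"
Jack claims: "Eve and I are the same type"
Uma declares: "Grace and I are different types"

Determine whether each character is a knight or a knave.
Grace is a knave.
Eve is a knight.
Jack is a knave.
Uma is a knight.

Verification:
- Grace (knave) says "Uma and I are the same type" - this is FALSE (a lie) because Grace is a knave and Uma is a knight.
- Eve (knight) says "Jack is a knave" - this is TRUE because Jack is a knave.
- Jack (knave) says "Eve and I are the same type" - this is FALSE (a lie) because Jack is a knave and Eve is a knight.
- Uma (knight) says "Grace and I are different types" - this is TRUE because Uma is a knight and Grace is a knave.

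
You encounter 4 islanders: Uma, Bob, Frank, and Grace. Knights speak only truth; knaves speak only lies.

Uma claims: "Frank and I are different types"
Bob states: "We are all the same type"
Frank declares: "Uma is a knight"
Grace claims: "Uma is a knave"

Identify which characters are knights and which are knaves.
Uma is a knave.
Bob is a knave.
Frank is a knave.
Grace is a knight.

Verification:
- Uma (knave) says "Frank and I are different types" - this is FALSE (a lie) because Uma is a knave and Frank is a knave.
- Bob (knave) says "We are all the same type" - this is FALSE (a lie) because Grace is a knight and Uma, Bob, and Frank are knaves.
- Frank (knave) says "Uma is a knight" - this is FALSE (a lie) because Uma is a knave.
- Grace (knight) says "Uma is a knave" - this is TRUE because Uma is a knave.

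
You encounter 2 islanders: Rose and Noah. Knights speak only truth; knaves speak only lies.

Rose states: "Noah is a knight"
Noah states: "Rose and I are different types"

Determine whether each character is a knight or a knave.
Rose is a knave.
Noah is a knave.

Verification:
- Rose (knave) says "Noah is a knight" - this is FALSE (a lie) because Noah is a knave.
- Noah (knave) says "Rose and I are different types" - this is FALSE (a lie) because Noah is a knave and Rose is a knave.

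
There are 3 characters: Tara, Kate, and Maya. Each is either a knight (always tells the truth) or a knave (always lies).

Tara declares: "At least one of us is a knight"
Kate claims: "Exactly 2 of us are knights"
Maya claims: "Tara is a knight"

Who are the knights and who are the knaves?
Tara is a knave.
Kate is a knave.
Maya is a knave.

Verification:
- Tara (knave) says "At least one of us is a knight" - this is FALSE (a lie) because no one is a knight.
- Kate (knave) says "Exactly 2 of us are knights" - this is FALSE (a lie) because there are 0 knights.
- Maya (knave) says "Tara is a knight" - this is FALSE (a lie) because Tara is a knave.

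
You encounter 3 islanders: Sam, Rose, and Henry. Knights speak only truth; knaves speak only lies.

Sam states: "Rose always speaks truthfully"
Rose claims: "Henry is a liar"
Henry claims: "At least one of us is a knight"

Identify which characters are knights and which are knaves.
Sam is a knave.
Rose is a knave.
Henry is a knight.

Verification:
- Sam (knave) says "Rose always speaks truthfully" - this is FALSE (a lie) because Rose is a knave.
- Rose (knave) says "Henry is a liar" - this is FALSE (a lie) because Henry is a knight.
- Henry (knight) says "At least one of us is a knight" - this is TRUE because Henry is a knight.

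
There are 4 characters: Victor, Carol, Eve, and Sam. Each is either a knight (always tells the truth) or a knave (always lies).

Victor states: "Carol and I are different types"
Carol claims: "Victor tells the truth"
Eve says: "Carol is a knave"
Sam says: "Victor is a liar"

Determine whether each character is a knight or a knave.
Victor is a knave.
Carol is a knave.
Eve is a knight.
Sam is a knight.

Verification:
- Victor (knave) says "Carol and I are different types" - this is FALSE (a lie) because Victor is a knave and Carol is a knave.
- Carol (knave) says "Victor tells the truth" - this is FALSE (a lie) because Victor is a knave.
- Eve (knight) says "Carol is a knave" - this is TRUE because Carol is a knave.
- Sam (knight) says "Victor is a liar" - this is TRUE because Victor is a knave.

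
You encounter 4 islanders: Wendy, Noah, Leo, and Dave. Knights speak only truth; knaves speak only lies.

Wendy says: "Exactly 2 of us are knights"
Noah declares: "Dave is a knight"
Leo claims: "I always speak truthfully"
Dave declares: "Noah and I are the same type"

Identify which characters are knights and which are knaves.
Wendy is a knave.
Noah is a knight.
Leo is a knight.
Dave is a knight.

Verification:
- Wendy (knave) says "Exactly 2 of us are knights" - this is FALSE (a lie) because there are 3 knights.
- Noah (knight) says "Dave is a knight" - this is TRUE because Dave is a knight.
- Leo (knight) says "I always speak truthfully" - this is TRUE because Leo is a knight.
- Dave (knight) says "Noah and I are the same type" - this is TRUE because Dave is a knight and Noah is a knight.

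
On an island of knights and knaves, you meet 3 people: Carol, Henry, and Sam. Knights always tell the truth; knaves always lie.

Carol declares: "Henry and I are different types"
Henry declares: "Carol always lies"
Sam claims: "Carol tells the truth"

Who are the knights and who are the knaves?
Carol is a knight.
Henry is a knave.
Sam is a knight.

Verification:
- Carol (knight) says "Henry and I are different types" - this is TRUE because Carol is a knight and Henry is a knave.
- Henry (knave) says "Carol always lies" - this is FALSE (a lie) because Carol is a knight.
- Sam (knight) says "Carol tells the truth" - this is TRUE because Carol is a knight.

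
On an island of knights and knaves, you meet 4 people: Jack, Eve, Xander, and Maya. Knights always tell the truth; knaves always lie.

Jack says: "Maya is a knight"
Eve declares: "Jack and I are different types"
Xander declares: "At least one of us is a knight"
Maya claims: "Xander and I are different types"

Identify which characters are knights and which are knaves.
Jack is a knave.
Eve is a knave.
Xander is a knave.
Maya is a knave.

Verification:
- Jack (knave) says "Maya is a knight" - this is FALSE (a lie) because Maya is a knave.
- Eve (knave) says "Jack and I are different types" - this is FALSE (a lie) because Eve is a knave and Jack is a knave.
- Xander (knave) says "At least one of us is a knight" - this is FALSE (a lie) because no one is a knight.
- Maya (knave) says "Xander and I are different types" - this is FALSE (a lie) because Maya is a knave and Xander is a knave.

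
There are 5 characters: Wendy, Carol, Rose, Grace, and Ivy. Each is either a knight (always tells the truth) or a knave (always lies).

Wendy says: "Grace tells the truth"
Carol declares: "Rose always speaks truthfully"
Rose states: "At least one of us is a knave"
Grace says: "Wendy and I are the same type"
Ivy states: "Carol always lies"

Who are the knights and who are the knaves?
Wendy is a knight.
Carol is a knight.
Rose is a knight.
Grace is a knight.
Ivy is a knave.

Verification:
- Wendy (knight) says "Grace tells the truth" - this is TRUE because Grace is a knight.
- Carol (knight) says "Rose always speaks truthfully" - this is TRUE because Rose is a knight.
- Rose (knight) says "At least one of us is a knave" - this is TRUE because Ivy is a knave.
- Grace (knight) says "Wendy and I are the same type" - this is TRUE because Grace is a knight and Wendy is a knight.
- Ivy (knave) says "Carol always lies" - this is FALSE (a lie) because Carol is a knight.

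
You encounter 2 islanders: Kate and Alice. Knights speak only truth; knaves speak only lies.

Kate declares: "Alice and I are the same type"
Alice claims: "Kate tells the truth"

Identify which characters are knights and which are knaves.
Kate is a knight.
Alice is a knight.

Verification:
- Kate (knight) says "Alice and I are the same type" - this is TRUE because Kate is a knight and Alice is a knight.
- Alice (knight) says "Kate tells the truth" - this is TRUE because Kate is a knight.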